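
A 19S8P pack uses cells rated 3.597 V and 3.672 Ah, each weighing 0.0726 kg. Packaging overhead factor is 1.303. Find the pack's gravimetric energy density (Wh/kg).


Step 1: V_pack = 19 * 3.597 = 68.343 V
Step 2: C_pack = 8 * 3.672 = 29.376 Ah
Step 3: E_pack = V_pack * C_pack = 68.343 * 29.376 = 2007.6 Wh
Step 4: m_pack = 19 * 8 * 0.0726 * 1.303 = 14.379 kg
Step 5: ED = E_pack / m_pack = 2007.6 / 14.379 = 139.6 Wh/kg

139.6 Wh/kg


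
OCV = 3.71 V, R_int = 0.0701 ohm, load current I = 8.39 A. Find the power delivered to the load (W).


Step 1: V_terminal = OCV - I*R = 3.71 - 8.39 * 0.0701 = 3.1219 V
Step 2: P_out = V_terminal * I = 3.1219 * 8.39 = 26.19 W

26.19 W


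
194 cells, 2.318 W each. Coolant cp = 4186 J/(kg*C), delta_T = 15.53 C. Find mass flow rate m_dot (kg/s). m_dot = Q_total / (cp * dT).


Q_total = 194 * 2.318 = 449.69 W
m_dot = Q_total / (cp * dT) = 449.69 / (4186 * 15.53) = 0.006917 kg/s

0.006917 kg/s


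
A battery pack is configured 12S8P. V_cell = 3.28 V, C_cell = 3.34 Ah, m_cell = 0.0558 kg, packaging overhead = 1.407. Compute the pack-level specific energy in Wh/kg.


Step 1: V_pack = 12 * 3.28 = 39.36 V
Step 2: C_pack = 8 * 3.34 = 26.72 Ah
Step 3: E_pack = V_pack * C_pack = 39.36 * 26.72 = 1051.7 Wh
Step 4: m_pack = 12 * 8 * 0.0558 * 1.407 = 7.537 kg
Step 5: ED = E_pack / m_pack = 1051.7 / 7.537 = 139.5 Wh/kg

139.5 Wh/kg


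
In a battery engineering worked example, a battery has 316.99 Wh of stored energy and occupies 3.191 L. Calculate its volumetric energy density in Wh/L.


ED = E / V = 316.99 / 3.191 = 99.34 Wh/L

99.34 Wh/L


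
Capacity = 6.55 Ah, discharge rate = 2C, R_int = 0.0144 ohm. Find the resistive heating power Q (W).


Step 1: I = C_rate * capacity = 2 * 6.55 = 13.1 A
Step 2: Q = I^2 * R = 13.1^2 * 0.0144 = 171.61 * 0.0144 = 2.471 W

2.471 W


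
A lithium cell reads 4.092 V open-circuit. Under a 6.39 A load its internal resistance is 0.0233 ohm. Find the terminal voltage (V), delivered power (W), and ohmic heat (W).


Step 1: V_terminal = OCV - I*R = 4.092 - 6.39 * 0.0233 = 3.9431 V
Step 2: P_out = V_terminal * I = 3.9431 * 6.39 = 25.20 W
Step 3: Q = I^2 * R = 6.39^2 * 0.0233 = 0.9514 W

V=3.9431 V, P=25.20 W, Q=0.9514 W


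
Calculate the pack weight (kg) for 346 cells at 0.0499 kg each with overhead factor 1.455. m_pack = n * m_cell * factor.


m_pack = n * m_cell * overhead = 346 * 0.0499 * 1.455 = 25.12 kg

25.12 kg


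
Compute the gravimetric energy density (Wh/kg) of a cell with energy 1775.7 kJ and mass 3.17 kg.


Convert: E = 1775.7 kJ = 493.25 Wh
ED = E / m = 493.25 / 3.17 = 155.6 Wh/kg

155.6 Wh/kg


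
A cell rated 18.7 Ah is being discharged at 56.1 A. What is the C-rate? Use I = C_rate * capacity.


Rearranging: C_rate = 56.1 / 18.7 = 3C

3C


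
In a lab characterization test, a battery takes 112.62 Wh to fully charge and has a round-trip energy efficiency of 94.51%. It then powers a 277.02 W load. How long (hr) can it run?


Step 1: E_discharge = eta/100 * E_charge = 94.51/100 * 112.62 = 106.44 Wh
Step 2: t = E_discharge / P = 106.44 / 277.02 = 0.3842 hr

0.3842 hr


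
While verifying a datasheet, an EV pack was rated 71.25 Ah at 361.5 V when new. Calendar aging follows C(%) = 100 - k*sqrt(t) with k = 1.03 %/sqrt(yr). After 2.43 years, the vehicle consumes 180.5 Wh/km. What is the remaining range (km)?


Step 1: capacity retention = 100 - 1.03 * sqrt(2.43) = 100 - 1.03 * 1.5588 = 98.394%
Step 2: C_now = 71.25 * 98.394/100 = 70.106 Ah
Step 3: E_pack = V * C_now = 361.5 * 70.106 = 25343 Wh
Step 4: range = E_pack / consumption = 25343 / 180.5 = 140.4 km

140.4 km


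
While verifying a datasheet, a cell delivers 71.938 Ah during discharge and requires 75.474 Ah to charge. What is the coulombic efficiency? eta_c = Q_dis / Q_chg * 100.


Coulombic efficiency = 71.938/75.474 * 100% = 95.31%

95.31%


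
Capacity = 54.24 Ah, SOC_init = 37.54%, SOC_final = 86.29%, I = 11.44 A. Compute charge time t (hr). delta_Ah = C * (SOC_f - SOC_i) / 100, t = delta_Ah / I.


Step 1: dSOC = 86.29% - 37.54% = 48.75%
Step 2: delta_Ah = 54.24 * 48.75 / 100 = 26.442 Ah
Step 3: t = 26.442 / 11.44 = 2.311 hr

2.311 hr


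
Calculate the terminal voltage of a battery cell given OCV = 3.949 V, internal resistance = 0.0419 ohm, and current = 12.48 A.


IR drop = 12.48 * 0.0419 = 0.52291 V
V = 3.949 - 0.52291 = 3.426 V

3.426 V


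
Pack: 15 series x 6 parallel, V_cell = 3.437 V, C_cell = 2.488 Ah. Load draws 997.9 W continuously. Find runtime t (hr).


Step 1: E_pack = Ns * V_cell * Np * C_cell = 15 * 3.437 * 6 * 2.488 = 769.61 Wh
Step 2: t = E_pack / P = 769.61 / 997.9 = 0.7712 hr

0.7712 hr


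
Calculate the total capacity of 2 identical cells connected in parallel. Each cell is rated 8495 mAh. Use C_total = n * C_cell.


Convert: C_cell = 8495 mAh = 8.495 Ah
C_total = 2 * 8.495 = 16.99 Ah

16.99 Ah


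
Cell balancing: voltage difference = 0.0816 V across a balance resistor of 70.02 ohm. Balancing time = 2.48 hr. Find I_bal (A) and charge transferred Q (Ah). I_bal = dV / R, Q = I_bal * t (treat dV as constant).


I_bal = dV / R = 0.0816 / 70.02 = 0.0011654 A
Q = I_bal * t = 0.0011654 * 2.48 = 0.002890 Ah

I=0.0011654 A, Q=0.002890 Ah


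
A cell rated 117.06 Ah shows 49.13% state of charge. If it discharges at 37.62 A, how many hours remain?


Step 1: remaining = SOC/100 * C_total = 49.13/100 * 117.06 = 57.512 Ah
Step 2: t = remaining / I = 57.512 / 37.62 = 1.529 hr

1.529 hr


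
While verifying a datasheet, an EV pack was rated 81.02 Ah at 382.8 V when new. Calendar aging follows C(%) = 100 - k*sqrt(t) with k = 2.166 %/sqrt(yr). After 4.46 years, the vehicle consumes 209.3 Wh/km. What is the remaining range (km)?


Step 1: capacity retention = 100 - 2.166 * sqrt(4.46) = 100 - 2.166 * 2.1119 = 95.426%
Step 2: C_now = 81.02 * 95.426/100 = 77.314 Ah
Step 3: E_pack = V * C_now = 382.8 * 77.314 = 29596 Wh
Step 4: range = E_pack / consumption = 29596 / 209.3 = 141.4 km

141.4 km


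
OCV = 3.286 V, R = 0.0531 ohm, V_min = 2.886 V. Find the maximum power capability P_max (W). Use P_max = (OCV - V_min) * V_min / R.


P_max = (OCV - V_min) * V_min / R = (3.286 - 2.886) * 2.886 / 0.0531 = 0.4 * 2.886 / 0.0531 = 21.74 W

21.74 W


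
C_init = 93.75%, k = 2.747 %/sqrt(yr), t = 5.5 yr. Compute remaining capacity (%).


sqrt(t) = sqrt(5.5) = 2.3452
C_final = 93.75 - 2.747 * 2.3452 = 87.31%

87.31%


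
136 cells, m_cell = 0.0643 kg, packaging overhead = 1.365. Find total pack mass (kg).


Cell mass sum = 136 * 0.0643 = 8.7448 kg
With overhead 1.365: m_pack = 8.7448 * 1.365 = 11.94 kg

11.94 kg


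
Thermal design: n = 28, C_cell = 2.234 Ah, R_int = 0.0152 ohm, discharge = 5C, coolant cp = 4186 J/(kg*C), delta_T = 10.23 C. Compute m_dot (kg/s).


Step 1: I = 5 * 2.234 = 11.17 A
Step 2: Q_cell = I^2 * R = 11.17^2 * 0.0152 = 1.8965 W
Step 3: Q_total = 28 * 1.8965 = 53.102 W
Step 4: m_dot = Q_total / (cp * dT) = 53.102 / (4186 * 10.23) = 0.001240 kg/s

0.001240 kg/s


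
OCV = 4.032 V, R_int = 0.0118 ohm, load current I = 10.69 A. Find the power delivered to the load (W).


Step 1: V_terminal = OCV - I*R = 4.032 - 10.69 * 0.0118 = 3.9059 V
Step 2: P_out = V_terminal * I = 3.9059 * 10.69 = 41.75 W

41.75 W


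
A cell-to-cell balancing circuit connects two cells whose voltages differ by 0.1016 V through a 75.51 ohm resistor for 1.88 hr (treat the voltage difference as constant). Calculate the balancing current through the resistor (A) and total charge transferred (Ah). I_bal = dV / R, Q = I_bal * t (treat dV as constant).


I_bal = dV / R = 0.1016 / 75.51 = 0.0013455 A
Q = I_bal * t = 0.0013455 * 1.88 = 0.002530 Ah

I=0.0013455 A, Q=0.002530 Ah


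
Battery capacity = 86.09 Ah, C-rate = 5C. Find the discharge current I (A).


At 5C: I = 5 * 86.09 Ah = 430.45 A

430.45 A


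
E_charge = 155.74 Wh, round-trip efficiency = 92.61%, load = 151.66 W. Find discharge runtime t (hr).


Step 1: E_discharge = eta/100 * E_charge = 92.61/100 * 155.74 = 144.23 Wh
Step 2: t = E_discharge / P = 144.23 / 151.66 = 0.9510 hr

0.9510 hr


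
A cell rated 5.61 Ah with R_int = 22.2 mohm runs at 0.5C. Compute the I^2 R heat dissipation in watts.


Convert: R = 22.2 mohm = 0.0222 ohm
Step 1: I = C_rate * capacity = 0.5 * 5.61 = 2.805 A
Step 2: Q = I^2 * R = 2.805^2 * 0.0222 = 7.868 * 0.0222 = 0.1747 W

0.1747 W


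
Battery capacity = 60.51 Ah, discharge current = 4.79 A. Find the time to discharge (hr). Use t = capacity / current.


t = capacity / current = 60.51 / 4.79 = 12.63 hr

12.63 hr


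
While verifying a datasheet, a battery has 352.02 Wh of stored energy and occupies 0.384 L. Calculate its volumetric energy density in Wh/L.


ED = E / V = 352.02 / 0.384 = 916.7 Wh/L

916.7 Wh/L


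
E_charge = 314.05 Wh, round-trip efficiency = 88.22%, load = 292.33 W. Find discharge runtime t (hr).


Step 1: E_discharge = eta/100 * E_charge = 88.22/100 * 314.05 = 277.05 Wh
Step 2: t = E_discharge / P = 277.05 / 292.33 = 0.9477 hr

0.9477 hr


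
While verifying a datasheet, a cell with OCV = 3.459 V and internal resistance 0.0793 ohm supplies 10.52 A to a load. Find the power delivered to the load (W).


Step 1: V_terminal = OCV - I*R = 3.459 - 10.52 * 0.0793 = 2.6248 V
Step 2: P_out = V_terminal * I = 2.6248 * 10.52 = 27.61 W

27.61 W


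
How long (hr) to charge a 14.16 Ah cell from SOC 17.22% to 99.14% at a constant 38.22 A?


delta_Ah = 14.16 * (99.14 - 17.22) / 100 = 11.6 Ah
t = delta_Ah / I = 11.6 / 38.22 = 0.3035 hr

0.3035 hr


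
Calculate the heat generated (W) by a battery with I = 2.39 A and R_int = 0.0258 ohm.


Q = I^2 * R = 2.39^2 * 0.0258 = 0.1474 W

0.1474 W


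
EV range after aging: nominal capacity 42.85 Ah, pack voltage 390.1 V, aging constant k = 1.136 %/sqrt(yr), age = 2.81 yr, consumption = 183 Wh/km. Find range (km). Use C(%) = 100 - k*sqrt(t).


Step 1: capacity retention = 100 - 1.136 * sqrt(2.81) = 100 - 1.136 * 1.6763 = 98.096%
Step 2: C_now = 42.85 * 98.096/100 = 42.034 Ah
Step 3: E_pack = V * C_now = 390.1 * 42.034 = 16397 Wh
Step 4: range = E_pack / consumption = 16397 / 183 = 89.60 km

89.60 km


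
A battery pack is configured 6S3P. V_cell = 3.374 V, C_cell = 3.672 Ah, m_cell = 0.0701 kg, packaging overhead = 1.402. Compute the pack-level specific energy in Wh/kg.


Step 1: V_pack = 6 * 3.374 = 20.244 V
Step 2: C_pack = 3 * 3.672 = 11.016 Ah
Step 3: E_pack = V_pack * C_pack = 20.244 * 11.016 = 223.01 Wh
Step 4: m_pack = 6 * 3 * 0.0701 * 1.402 = 1.769 kg
Step 5: ED = E_pack / m_pack = 223.01 / 1.769 = 126.1 Wh/kg

126.1 Wh/kg


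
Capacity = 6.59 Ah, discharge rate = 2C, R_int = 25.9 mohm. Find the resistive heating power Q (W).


Convert: R = 25.9 mohm = 0.0259 ohm
Step 1: I = C_rate * capacity = 2 * 6.59 = 13.18 A
Step 2: Q = I^2 * R = 13.18^2 * 0.0259 = 173.71 * 0.0259 = 4.499 W

4.499 W


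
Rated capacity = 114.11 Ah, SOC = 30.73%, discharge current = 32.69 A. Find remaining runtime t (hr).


Step 1: remaining = SOC/100 * C_total = 30.73/100 * 114.11 = 35.066 Ah
Step 2: t = remaining / I = 35.066 / 32.69 = 1.073 hr

1.073 hr


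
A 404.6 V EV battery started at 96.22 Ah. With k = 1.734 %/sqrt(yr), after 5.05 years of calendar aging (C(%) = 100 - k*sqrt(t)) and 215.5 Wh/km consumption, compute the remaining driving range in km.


Step 1: capacity retention = 100 - 1.734 * sqrt(5.05) = 100 - 1.734 * 2.2472 = 96.103%
Step 2: C_now = 96.22 * 96.103/100 = 92.47 Ah
Step 3: E_pack = V * C_now = 404.6 * 92.47 = 37413 Wh
Step 4: range = E_pack / consumption = 37413 / 215.5 = 173.6 km

173.6 km


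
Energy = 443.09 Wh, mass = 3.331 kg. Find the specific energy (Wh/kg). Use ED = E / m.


Specific energy = 443.09 Wh / 3.331 kg = 133.0 Wh/kg

133.0 Wh/kg


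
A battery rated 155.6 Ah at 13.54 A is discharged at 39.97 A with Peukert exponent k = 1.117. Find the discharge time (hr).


Step 1: t_rated = C / I_rated = 155.6 / 13.54 = 11.492 hr
Step 2: ratio = 13.54 / 39.97 = 0.33875
Step 3: ratio^k = 0.33875^1.117 = 0.29845
Step 4: t = t_rated * ratio^k = 11.492 * 0.29845 = 3.430 hr

3.430 hr


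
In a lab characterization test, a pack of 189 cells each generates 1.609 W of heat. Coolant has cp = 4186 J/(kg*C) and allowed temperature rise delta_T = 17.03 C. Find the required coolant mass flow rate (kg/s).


Q_total = 189 * 1.609 = 304.1 W
m_dot = Q_total / (cp * dT) = 304.1 / (4186 * 17.03) = 0.004266 kg/s

0.004266 kg/s


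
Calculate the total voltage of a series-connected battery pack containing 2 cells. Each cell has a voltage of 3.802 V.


With 2 cells in series at 3.802 V each, V_pack = 7.604 V

7.604 V


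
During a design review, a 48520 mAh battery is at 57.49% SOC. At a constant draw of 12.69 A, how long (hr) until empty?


Convert: C_total = 48520 mAh = 48.52 Ah
Step 1: remaining = SOC/100 * C_total = 57.49/100 * 48.52 = 27.894 Ah
Step 2: t = remaining / I = 27.894 / 12.69 = 2.198 hr

2.198 hr


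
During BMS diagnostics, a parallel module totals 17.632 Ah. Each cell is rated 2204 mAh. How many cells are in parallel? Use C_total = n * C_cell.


Convert: C_cell = 2204 mAh = 2.204 Ah
n = C_total / C_cell = 17.632 / 2.204 = 8

8


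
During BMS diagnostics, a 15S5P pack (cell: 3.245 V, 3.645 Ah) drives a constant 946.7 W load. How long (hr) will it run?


Step 1: E_pack = Ns * V_cell * Np * C_cell = 15 * 3.245 * 5 * 3.645 = 887.1 Wh
Step 2: t = E_pack / P = 887.1 / 946.7 = 0.9370 hr

0.9370 hr


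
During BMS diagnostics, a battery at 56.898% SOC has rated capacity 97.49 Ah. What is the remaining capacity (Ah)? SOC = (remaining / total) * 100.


remaining = SOC / 100 * total = 56.898 / 100 * 97.49 = 55.47 Ah

55.47 Ah


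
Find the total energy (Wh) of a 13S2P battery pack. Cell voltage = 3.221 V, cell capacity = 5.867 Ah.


V_pack = 13 * 3.221 = 41.873 V
C_pack = 2 * 5.867 = 11.734 Ah
E = V_pack * C_pack = 41.873 * 11.734 = 491.3 Wh

491.3 Wh


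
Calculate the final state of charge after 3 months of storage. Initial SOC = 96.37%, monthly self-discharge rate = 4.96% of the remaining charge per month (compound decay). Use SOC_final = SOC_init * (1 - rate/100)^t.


Monthly retention factor = 1 - 4.96/100 = 0.9504
Over 3 months: factor^3 = 0.85846
SOC_final = 96.37 * 0.85846 = 82.73%

82.73%


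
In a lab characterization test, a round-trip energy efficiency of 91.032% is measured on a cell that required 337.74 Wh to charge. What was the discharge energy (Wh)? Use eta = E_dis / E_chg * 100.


E_dis = eta/100 * E_chg = 91.032/100 * 337.74 = 307.5 Wh

307.5 Wh


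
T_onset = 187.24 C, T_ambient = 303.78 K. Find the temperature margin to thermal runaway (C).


Convert: T_ambient = 303.78 K = 30.63 C
margin = 187.24 - 30.63 = 156.61 C

156.61 C


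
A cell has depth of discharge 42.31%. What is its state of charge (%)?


SOC = 100 - DOD = 100 - 42.31 = 57.69%

57.69%


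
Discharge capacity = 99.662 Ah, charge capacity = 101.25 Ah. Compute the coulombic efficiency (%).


eta_c = Q_dis / Q_chg * 100 = 99.662 / 101.25 * 100 = 98.43%

98.43%


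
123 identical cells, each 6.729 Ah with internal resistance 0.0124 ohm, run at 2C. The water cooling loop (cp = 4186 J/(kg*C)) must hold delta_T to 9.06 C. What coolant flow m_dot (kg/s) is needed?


Step 1: I = 2 * 6.729 = 13.458 A
Step 2: Q_cell = I^2 * R = 13.458^2 * 0.0124 = 2.2459 W
Step 3: Q_total = 123 * 2.2459 = 276.25 W
Step 4: m_dot = Q_total / (cp * dT) = 276.25 / (4186 * 9.06) = 0.007284 kg/s

0.007284 kg/s


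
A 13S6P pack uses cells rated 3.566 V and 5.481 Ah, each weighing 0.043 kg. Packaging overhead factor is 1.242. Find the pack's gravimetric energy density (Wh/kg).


Step 1: V_pack = 13 * 3.566 = 46.358 V
Step 2: C_pack = 6 * 5.481 = 32.886 Ah
Step 3: E_pack = V_pack * C_pack = 46.358 * 32.886 = 1524.5 Wh
Step 4: m_pack = 13 * 6 * 0.043 * 1.242 = 4.1657 kg
Step 5: ED = E_pack / m_pack = 1524.5 / 4.1657 = 366.0 Wh/kg

366.0 Wh/kg


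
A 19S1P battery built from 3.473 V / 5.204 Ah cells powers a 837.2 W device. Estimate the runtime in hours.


Step 1: E_pack = Ns * V_cell * Np * C_cell = 19 * 3.473 * 1 * 5.204 = 343.4 Wh
Step 2: t = E_pack / P = 343.4 / 837.2 = 0.4102 hr

0.4102 hr


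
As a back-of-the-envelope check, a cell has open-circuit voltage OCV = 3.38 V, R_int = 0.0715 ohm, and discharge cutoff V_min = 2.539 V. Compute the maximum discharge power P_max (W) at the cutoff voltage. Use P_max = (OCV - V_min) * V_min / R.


P_max = (OCV - V_min) * V_min / R = (3.38 - 2.539) * 2.539 / 0.0715 = 0.841 * 2.539 / 0.0715 = 29.86 W

29.86 W


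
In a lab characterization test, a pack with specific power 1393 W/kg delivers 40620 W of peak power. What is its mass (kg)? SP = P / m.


m = P / SP = 40620 / 1393 = 29.16 kg

29.16 kg


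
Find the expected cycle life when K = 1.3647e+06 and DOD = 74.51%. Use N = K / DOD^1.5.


DOD^1.5 = 643.16
N = K / DOD^1.5 = 1.3647e+06 / 643.16 = 2122

2122 cycles


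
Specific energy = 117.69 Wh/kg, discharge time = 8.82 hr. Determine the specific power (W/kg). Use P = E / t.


P_specific = E / t = 117.69 / 8.82 = 13.34 W/kg

13.34 W/kg


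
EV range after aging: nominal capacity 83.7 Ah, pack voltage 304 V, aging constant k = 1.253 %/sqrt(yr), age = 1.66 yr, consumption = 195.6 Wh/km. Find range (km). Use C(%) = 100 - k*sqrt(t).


Step 1: capacity retention = 100 - 1.253 * sqrt(1.66) = 100 - 1.253 * 1.2884 = 98.386%
Step 2: C_now = 83.7 * 98.386/100 = 82.349 Ah
Step 3: E_pack = V * C_now = 304 * 82.349 = 25034 Wh
Step 4: range = E_pack / consumption = 25034 / 195.6 = 128.0 km

128.0 km


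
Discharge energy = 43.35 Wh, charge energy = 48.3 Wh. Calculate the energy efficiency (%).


Round-trip efficiency = 43.35/48.3 * 100% = 89.75%

89.75%


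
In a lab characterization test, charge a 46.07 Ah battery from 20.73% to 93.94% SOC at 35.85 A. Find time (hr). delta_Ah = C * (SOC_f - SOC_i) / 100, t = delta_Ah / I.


delta_Ah = 46.07 * (93.94 - 20.73) / 100 = 33.728 Ah
t = delta_Ah / I = 33.728 / 35.85 = 0.9408 hr

0.9408 hr


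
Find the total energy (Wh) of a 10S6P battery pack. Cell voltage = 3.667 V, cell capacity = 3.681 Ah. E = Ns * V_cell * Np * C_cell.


V_pack = 10 * 3.667 = 36.67 V
C_pack = 6 * 3.681 = 22.086 Ah
E = V_pack * C_pack = 36.67 * 22.086 = 809.9 Wh

809.9 Wh


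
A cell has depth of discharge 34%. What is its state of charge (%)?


SOC = 100 - DOD = 100 - 34 = 66%

66%


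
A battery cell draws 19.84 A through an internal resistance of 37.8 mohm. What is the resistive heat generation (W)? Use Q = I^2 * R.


Convert: R = 37.8 mohm = 0.0378 ohm
I^2 = 393.63
Q = 393.63 * 0.0378 = 14.88 W

14.88 W


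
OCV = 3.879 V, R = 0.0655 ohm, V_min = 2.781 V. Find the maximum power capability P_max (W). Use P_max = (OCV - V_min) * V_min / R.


dV = OCV - V_min = 1.098 V (so I_max = dV / R)
P_max = dV * V_min / R = 1.098 * 2.781 / 0.0655 = 46.62 W

46.62 W


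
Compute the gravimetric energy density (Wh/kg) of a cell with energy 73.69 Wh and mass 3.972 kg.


Specific energy = 73.69 Wh / 3.972 kg = 18.55 Wh/kg

18.55 Wh/kg


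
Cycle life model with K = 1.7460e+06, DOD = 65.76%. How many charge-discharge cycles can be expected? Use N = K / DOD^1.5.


Step 1: DOD^1.5 = 65.76^1.5 = 533.26
Step 2: N = 1.7460e+06 / 533.26 = 3274 cycles

3274 cycles


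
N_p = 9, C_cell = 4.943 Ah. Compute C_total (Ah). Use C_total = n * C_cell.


Parallel capacities add: 9 * 4.943 Ah = 44.487 Ah

44.487 Ah


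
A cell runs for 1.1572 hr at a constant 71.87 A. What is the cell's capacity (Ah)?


C = I * t = 71.87 * 1.1572 = 83.17 Ah

83.17 Ah


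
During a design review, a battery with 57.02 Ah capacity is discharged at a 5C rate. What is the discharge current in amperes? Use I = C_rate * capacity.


I = C_rate * capacity = 5 * 57.02 = 285.1 A

285.1 A


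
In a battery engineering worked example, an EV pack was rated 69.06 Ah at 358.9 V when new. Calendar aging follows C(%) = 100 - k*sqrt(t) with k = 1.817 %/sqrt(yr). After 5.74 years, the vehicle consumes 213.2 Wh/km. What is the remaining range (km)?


Step 1: capacity retention = 100 - 1.817 * sqrt(5.74) = 100 - 1.817 * 2.3958 = 95.647%
Step 2: C_now = 69.06 * 95.647/100 = 66.054 Ah
Step 3: E_pack = V * C_now = 358.9 * 66.054 = 23707 Wh
Step 4: range = E_pack / consumption = 23707 / 213.2 = 111.2 km

111.2 km


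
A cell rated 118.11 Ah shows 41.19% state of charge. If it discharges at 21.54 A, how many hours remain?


Step 1: remaining = SOC/100 * C_total = 41.19/100 * 118.11 = 48.65 Ah
Step 2: t = remaining / I = 48.65 / 21.54 = 2.259 hr

2.259 hr


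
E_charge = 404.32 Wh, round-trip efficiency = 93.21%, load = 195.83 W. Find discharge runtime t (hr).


Step 1: E_discharge = eta/100 * E_charge = 93.21/100 * 404.32 = 376.87 Wh
Step 2: t = E_discharge / P = 376.87 / 195.83 = 1.924 hr

1.924 hr


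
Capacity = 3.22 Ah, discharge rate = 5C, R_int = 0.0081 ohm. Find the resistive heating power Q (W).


Step 1: I = C_rate * capacity = 5 * 3.22 = 16.1 A
Step 2: Q = I^2 * R = 16.1^2 * 0.0081 = 259.21 * 0.0081 = 2.100 W

2.100 W


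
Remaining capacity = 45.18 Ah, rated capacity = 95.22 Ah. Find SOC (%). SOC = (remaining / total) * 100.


SOC = (remaining / total) * 100 = (45.18 / 95.22) * 100 = 47.45%

47.45%


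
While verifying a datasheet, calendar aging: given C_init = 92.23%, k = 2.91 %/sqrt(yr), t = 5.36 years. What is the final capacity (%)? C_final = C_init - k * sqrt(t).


sqrt(t) = sqrt(5.36) = 2.3152
C_final = 92.23 - 2.91 * 2.3152 = 85.49%

85.49%


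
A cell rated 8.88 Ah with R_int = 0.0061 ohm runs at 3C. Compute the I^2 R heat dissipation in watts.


Step 1: I = C_rate * capacity = 3 * 8.88 = 26.64 A
Step 2: Q = I^2 * R = 26.64^2 * 0.0061 = 709.69 * 0.0061 = 4.329 W

4.329 W


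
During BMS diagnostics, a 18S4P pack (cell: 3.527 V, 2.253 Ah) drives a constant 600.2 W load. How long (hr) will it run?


Step 1: E_pack = Ns * V_cell * Np * C_cell = 18 * 3.527 * 4 * 2.253 = 572.14 Wh
Step 2: t = E_pack / P = 572.14 / 600.2 = 0.9532 hr

0.9532 hr


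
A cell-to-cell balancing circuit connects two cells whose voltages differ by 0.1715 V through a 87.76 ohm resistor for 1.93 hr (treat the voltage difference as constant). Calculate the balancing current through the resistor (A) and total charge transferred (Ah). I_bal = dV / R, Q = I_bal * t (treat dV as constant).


First, Ohm's law: I_bal = 0.1715 V / 87.76 ohm = 0.0019542 A
Then Q = I * t = 0.0019542 A * 1.93 hr = 0.003772 Ah

I=0.0019542 A, Q=0.003772 Ah


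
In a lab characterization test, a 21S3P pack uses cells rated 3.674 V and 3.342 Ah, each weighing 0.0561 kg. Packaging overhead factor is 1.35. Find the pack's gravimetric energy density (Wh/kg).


Step 1: V_pack = 21 * 3.674 = 77.154 V
Step 2: C_pack = 3 * 3.342 = 10.026 Ah
Step 3: E_pack = V_pack * C_pack = 77.154 * 10.026 = 773.55 Wh
Step 4: m_pack = 21 * 3 * 0.0561 * 1.35 = 4.7713 kg
Step 5: ED = E_pack / m_pack = 773.55 / 4.7713 = 162.1 Wh/kg

162.1 Wh/kg


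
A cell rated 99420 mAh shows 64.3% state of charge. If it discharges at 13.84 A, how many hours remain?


Convert: C_total = 99420 mAh = 99.42 Ah
Step 1: remaining = SOC/100 * C_total = 64.3/100 * 99.42 = 63.927 Ah
Step 2: t = remaining / I = 63.927 / 13.84 = 4.619 hr

4.619 hr


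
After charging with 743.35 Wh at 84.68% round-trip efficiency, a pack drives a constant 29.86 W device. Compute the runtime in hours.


Step 1: E_discharge = eta/100 * E_charge = 84.68/100 * 743.35 = 629.47 Wh
Step 2: t = E_discharge / P = 629.47 / 29.86 = 21.08 hr

21.08 hr


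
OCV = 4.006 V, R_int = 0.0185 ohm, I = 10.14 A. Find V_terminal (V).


IR drop = 10.14 * 0.0185 = 0.18759 V
V = 4.006 - 0.18759 = 3.818 V

3.818 V


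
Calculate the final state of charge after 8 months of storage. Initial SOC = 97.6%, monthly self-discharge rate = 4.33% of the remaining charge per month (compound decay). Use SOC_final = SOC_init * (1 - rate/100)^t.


decay = (1 - 4.33/100)^8 = 0.70179
SOC_final = 97.6 * 0.70179 = 68.49%

68.49%


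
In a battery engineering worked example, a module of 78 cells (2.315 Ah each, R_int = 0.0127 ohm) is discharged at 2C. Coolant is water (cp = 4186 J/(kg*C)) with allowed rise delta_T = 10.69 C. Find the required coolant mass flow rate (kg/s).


Step 1: I = 2 * 2.315 = 4.63 A
Step 2: Q_cell = I^2 * R = 4.63^2 * 0.0127 = 0.27225 W
Step 3: Q_total = 78 * 0.27225 = 21.236 W
Step 4: m_dot = Q_total / (cp * dT) = 21.236 / (4186 * 10.69) = 4.746e-04 kg/s

4.746e-04 kg/s


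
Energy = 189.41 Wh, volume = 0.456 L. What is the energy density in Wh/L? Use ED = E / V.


ED = E / V = 189.41 / 0.456 = 415.4 Wh/L

415.4 Wh/L


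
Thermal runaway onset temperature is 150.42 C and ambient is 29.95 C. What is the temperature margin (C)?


Safety margin = 150.42 C - 29.95 C = 120.47 C

120.47 C


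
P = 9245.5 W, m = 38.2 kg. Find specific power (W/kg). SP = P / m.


Specific power = 9245.5 W / 38.2 kg = 242.0 W/kg

242.0 W/kg


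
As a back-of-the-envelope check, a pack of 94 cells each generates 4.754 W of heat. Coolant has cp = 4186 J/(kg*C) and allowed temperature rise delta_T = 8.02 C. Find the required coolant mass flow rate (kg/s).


Step 1: Total heat Q = 94 * 4.754 W = 446.88 W
Step 2: denom = cp * dT = 4186 * 8.02 = 33572
Step 3: m_dot = 446.88 / 33572 = 0.01331 kg/s

0.01331 kg/s


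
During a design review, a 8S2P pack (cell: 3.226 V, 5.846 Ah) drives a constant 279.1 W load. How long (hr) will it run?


Step 1: E_pack = Ns * V_cell * Np * C_cell = 8 * 3.226 * 2 * 5.846 = 301.75 Wh
Step 2: t = E_pack / P = 301.75 / 279.1 = 1.081 hr

1.081 hr


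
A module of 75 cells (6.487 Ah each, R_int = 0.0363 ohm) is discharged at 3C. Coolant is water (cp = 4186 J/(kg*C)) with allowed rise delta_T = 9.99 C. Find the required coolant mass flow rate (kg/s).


Step 1: I = 3 * 6.487 = 19.461 A
Step 2: Q_cell = I^2 * R = 19.461^2 * 0.0363 = 13.748 W
Step 3: Q_total = 75 * 13.748 = 1031.1 W
Step 4: m_dot = Q_total / (cp * dT) = 1031.1 / (4186 * 9.99) = 0.02466 kg/s

0.02466 kg/s


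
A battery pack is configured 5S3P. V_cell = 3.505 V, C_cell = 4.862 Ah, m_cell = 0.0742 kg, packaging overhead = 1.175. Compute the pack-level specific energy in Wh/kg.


Step 1: V_pack = 5 * 3.505 = 17.525 V
Step 2: C_pack = 3 * 4.862 = 14.586 Ah
Step 3: E_pack = V_pack * C_pack = 17.525 * 14.586 = 255.62 Wh
Step 4: m_pack = 5 * 3 * 0.0742 * 1.175 = 1.3078 kg
Step 5: ED = E_pack / m_pack = 255.62 / 1.3078 = 195.5 Wh/kg

195.5 Wh/kg


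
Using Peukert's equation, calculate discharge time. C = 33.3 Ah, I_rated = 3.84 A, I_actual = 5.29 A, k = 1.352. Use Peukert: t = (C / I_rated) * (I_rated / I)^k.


t_rated = C / I_rated = 33.3 / 3.84 = 8.6719 hr
(I_rated/I)^k = (0.7259)^1.352 = 0.64849
t = t_rated * (I_rated/I)^k = 8.6719 * 0.64849 = 5.624 hr

5.624 hr


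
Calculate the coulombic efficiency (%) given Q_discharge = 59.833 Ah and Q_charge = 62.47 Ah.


eta_c = Q_dis / Q_chg * 100 = 59.833 / 62.47 * 100 = 95.78%

95.78%


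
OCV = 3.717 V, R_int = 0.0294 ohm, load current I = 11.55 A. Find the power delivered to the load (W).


Step 1: V_terminal = OCV - I*R = 3.717 - 11.55 * 0.0294 = 3.3774 V
Step 2: P_out = V_terminal * I = 3.3774 * 11.55 = 39.01 W

39.01 W


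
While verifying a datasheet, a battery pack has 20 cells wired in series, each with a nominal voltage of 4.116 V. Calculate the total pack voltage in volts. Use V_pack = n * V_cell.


With 20 cells in series at 4.116 V each, V_pack = 82.32 V

82.32 V


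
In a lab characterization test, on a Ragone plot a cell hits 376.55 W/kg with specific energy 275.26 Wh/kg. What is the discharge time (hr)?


t = E / P = 275.26 / 376.55 = 0.7310 hr

0.7310 hr


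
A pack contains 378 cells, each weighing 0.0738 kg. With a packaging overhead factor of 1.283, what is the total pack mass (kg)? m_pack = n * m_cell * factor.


Cell mass sum = 378 * 0.0738 = 27.896 kg
With overhead 1.283: m_pack = 27.896 * 1.283 = 35.79 kg

35.79 kg


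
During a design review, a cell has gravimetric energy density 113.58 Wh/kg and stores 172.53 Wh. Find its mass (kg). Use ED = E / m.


m = E / ED = 172.53 / 113.58 = 1.519 kg

1.519 kg


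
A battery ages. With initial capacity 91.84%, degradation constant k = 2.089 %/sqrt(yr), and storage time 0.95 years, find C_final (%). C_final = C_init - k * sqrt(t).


sqrt(t) = sqrt(0.95) = 0.97468
C_final = 91.84 - 2.089 * 0.97468 = 89.80%

89.80%


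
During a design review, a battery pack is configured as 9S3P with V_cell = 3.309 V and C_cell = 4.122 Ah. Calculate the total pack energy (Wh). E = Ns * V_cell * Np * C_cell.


V_pack = 9 * 3.309 = 29.781 V
C_pack = 3 * 4.122 = 12.366 Ah
E = V_pack * C_pack = 29.781 * 12.366 = 368.3 Wh

368.3 Wh


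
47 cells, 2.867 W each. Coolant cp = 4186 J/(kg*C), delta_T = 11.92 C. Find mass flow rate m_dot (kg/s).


Q_total = 47 * 2.867 = 134.75 W
m_dot = Q_total / (cp * dT) = 134.75 / (4186 * 11.92) = 0.002701 kg/s

0.002701 kg/s


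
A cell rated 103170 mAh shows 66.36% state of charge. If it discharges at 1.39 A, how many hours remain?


Convert: C_total = 103170 mAh = 103.17 Ah
Step 1: remaining = SOC/100 * C_total = 66.36/100 * 103.17 = 68.464 Ah
Step 2: t = remaining / I = 68.464 / 1.39 = 49.25 hr

49.25 hr


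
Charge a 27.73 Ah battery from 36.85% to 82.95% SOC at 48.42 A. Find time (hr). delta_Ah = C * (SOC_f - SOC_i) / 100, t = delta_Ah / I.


Step 1: dSOC = 82.95% - 36.85% = 46.1%
Step 2: delta_Ah = 27.73 * 46.1 / 100 = 12.784 Ah
Step 3: t = 12.784 / 48.42 = 0.2640 hr

0.2640 hr


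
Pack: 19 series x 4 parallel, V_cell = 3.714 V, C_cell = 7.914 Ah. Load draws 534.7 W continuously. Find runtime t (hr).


Step 1: E_pack = Ns * V_cell * Np * C_cell = 19 * 3.714 * 4 * 7.914 = 2233.8 Wh
Step 2: t = E_pack / P = 2233.8 / 534.7 = 4.178 hr

4.178 hr


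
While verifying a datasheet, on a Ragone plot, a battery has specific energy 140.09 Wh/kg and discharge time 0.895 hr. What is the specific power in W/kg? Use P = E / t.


Specific power = 140.09 Wh/kg / 0.895 hr = 156.5 W/kg

156.5 W/kg


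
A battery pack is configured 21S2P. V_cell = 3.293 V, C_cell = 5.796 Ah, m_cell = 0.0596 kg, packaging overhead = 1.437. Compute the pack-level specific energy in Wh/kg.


Step 1: V_pack = 21 * 3.293 = 69.153 V
Step 2: C_pack = 2 * 5.796 = 11.592 Ah
Step 3: E_pack = V_pack * C_pack = 69.153 * 11.592 = 801.62 Wh
Step 4: m_pack = 21 * 2 * 0.0596 * 1.437 = 3.5971 kg
Step 5: ED = E_pack / m_pack = 801.62 / 3.5971 = 222.9 Wh/kg

222.9 Wh/kg


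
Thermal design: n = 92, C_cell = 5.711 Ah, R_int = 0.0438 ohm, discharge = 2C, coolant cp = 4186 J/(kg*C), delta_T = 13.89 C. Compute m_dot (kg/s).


Step 1: I = 2 * 5.711 = 11.422 A
Step 2: Q_cell = I^2 * R = 11.422^2 * 0.0438 = 5.7142 W
Step 3: Q_total = 92 * 5.7142 = 525.71 W
Step 4: m_dot = Q_total / (cp * dT) = 525.71 / (4186 * 13.89) = 0.009042 kg/s

0.009042 kg/s


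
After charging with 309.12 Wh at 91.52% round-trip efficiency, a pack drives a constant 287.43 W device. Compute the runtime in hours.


Step 1: E_discharge = eta/100 * E_charge = 91.52/100 * 309.12 = 282.91 Wh
Step 2: t = E_discharge / P = 282.91 / 287.43 = 0.9843 hr

0.9843 hr


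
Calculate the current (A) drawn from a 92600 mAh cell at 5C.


Convert: capacity = 92600 mAh = 92.6 Ah
I = C_rate * capacity = 5 * 92.6 = 463 A

463 A


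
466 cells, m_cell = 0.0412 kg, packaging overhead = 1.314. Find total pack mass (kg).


m_pack = n * m_cell * overhead = 466 * 0.0412 * 1.314 = 25.23 kg

25.23 kg


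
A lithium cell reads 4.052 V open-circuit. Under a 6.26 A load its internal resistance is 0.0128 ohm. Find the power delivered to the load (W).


Step 1: V_terminal = OCV - I*R = 4.052 - 6.26 * 0.0128 = 3.9719 V
Step 2: P_out = V_terminal * I = 3.9719 * 6.26 = 24.86 W

24.86 W


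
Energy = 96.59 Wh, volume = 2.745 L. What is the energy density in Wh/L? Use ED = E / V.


Volumetric ED = 96.59 Wh / 2.745 L = 35.19 Wh/L

35.19 Wh/L


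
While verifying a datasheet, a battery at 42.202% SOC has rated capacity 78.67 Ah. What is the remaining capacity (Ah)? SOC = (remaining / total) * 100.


remaining = SOC / 100 * total = 42.202 / 100 * 78.67 = 33.20 Ah

33.20 Ah


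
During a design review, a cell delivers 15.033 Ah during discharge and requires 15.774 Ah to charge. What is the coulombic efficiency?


eta_c = Q_dis / Q_chg * 100 = 15.033 / 15.774 * 100 = 95.30%

95.30%


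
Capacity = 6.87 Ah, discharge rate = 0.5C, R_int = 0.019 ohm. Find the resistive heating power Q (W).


Step 1: I = C_rate * capacity = 0.5 * 6.87 = 3.435 A
Step 2: Q = I^2 * R = 3.435^2 * 0.019 = 11.799 * 0.019 = 0.2242 W

0.2242 W


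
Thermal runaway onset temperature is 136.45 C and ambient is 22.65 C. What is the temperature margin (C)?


margin = T_onset - T_ambient = 136.45 - 22.65 = 113.8 C

113.8 C


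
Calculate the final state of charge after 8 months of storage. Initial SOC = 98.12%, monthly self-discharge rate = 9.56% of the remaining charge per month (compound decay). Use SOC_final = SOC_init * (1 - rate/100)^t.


Monthly retention factor = 1 - 9.56/100 = 0.9044
Over 8 months: factor^8 = 0.44759
SOC_final = 98.12 * 0.44759 = 43.92%

43.92%


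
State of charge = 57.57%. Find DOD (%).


Complement of SOC: DOD = 100% - 57.57% = 42.43%

42.43%


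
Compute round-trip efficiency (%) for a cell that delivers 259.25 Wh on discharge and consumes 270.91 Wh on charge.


Round-trip efficiency = 259.25/270.91 * 100% = 95.70%

95.70%


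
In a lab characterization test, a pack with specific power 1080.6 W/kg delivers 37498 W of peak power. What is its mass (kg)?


m = P / SP = 37498 / 1080.6 = 34.70 kg

34.70 kg


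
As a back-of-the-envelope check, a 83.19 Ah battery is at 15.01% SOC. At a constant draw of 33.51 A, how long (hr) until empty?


Step 1: remaining = SOC/100 * C_total = 15.01/100 * 83.19 = 12.487 Ah
Step 2: t = remaining / I = 12.487 / 33.51 = 0.3726 hr

0.3726 hr


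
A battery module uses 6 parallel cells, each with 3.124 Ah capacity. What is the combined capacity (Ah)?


Parallel capacities add: 6 * 3.124 Ah = 18.744 Ah

18.744 Ah


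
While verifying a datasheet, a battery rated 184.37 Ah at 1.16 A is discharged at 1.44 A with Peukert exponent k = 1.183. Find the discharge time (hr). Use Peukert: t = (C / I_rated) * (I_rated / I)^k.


t_rated = C / I_rated = 184.37 / 1.16 = 158.94 hr
(I_rated/I)^k = (0.80556)^1.183 = 0.77431
t = t_rated * (I_rated/I)^k = 158.94 * 0.77431 = 123.1 hr

123.1 hr


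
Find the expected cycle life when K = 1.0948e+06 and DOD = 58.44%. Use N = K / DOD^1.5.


DOD^1.5 = 446.75
N = K / DOD^1.5 = 1.0948e+06 / 446.75 = 2451

2451 cycles


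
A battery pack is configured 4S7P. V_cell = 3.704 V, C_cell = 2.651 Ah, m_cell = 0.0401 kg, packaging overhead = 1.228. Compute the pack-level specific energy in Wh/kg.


Step 1: V_pack = 4 * 3.704 = 14.816 V
Step 2: C_pack = 7 * 2.651 = 18.557 Ah
Step 3: E_pack = V_pack * C_pack = 14.816 * 18.557 = 274.94 Wh
Step 4: m_pack = 4 * 7 * 0.0401 * 1.228 = 1.3788 kg
Step 5: ED = E_pack / m_pack = 274.94 / 1.3788 = 199.4 Wh/kg

199.4 Wh/kg


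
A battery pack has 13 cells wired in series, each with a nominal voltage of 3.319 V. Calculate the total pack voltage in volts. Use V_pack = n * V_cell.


V_pack = n * V_cell = 13 * 3.319 = 43.147 V

43.147 V


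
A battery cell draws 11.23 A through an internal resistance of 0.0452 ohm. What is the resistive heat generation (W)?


Q = I^2 * R = 11.23^2 * 0.0452 = 5.700 W

5.700 W


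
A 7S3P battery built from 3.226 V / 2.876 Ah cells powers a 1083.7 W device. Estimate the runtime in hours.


Step 1: E_pack = Ns * V_cell * Np * C_cell = 7 * 3.226 * 3 * 2.876 = 194.84 Wh
Step 2: t = E_pack / P = 194.84 / 1083.7 = 0.1798 hr

0.1798 hr


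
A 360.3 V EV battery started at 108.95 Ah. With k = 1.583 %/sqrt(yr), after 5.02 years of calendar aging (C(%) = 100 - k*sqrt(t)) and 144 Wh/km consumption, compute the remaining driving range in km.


Step 1: capacity retention = 100 - 1.583 * sqrt(5.02) = 100 - 1.583 * 2.2405 = 96.453%
Step 2: C_now = 108.95 * 96.453/100 = 105.09 Ah
Step 3: E_pack = V * C_now = 360.3 * 105.09 = 37864 Wh
Step 4: range = E_pack / consumption = 37864 / 144 = 262.9 km

262.9 km


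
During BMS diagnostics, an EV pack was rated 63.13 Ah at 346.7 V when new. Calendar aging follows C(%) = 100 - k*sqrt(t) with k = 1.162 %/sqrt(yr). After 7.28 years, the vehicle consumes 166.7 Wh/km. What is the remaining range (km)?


Step 1: capacity retention = 100 - 1.162 * sqrt(7.28) = 100 - 1.162 * 2.6981 = 96.865%
Step 2: C_now = 63.13 * 96.865/100 = 61.151 Ah
Step 3: E_pack = V * C_now = 346.7 * 61.151 = 21201 Wh
Step 4: range = E_pack / consumption = 21201 / 166.7 = 127.2 km

127.2 km


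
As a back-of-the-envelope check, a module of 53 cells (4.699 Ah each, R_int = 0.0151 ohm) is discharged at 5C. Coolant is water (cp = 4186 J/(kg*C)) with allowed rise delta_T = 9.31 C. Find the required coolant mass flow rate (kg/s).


Step 1: I = 5 * 4.699 = 23.495 A
Step 2: Q_cell = I^2 * R = 23.495^2 * 0.0151 = 8.3354 W
Step 3: Q_total = 53 * 8.3354 = 441.78 W
Step 4: m_dot = Q_total / (cp * dT) = 441.78 / (4186 * 9.31) = 0.01134 kg/s

0.01134 kg/s


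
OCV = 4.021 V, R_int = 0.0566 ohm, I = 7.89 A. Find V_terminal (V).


IR drop = 7.89 * 0.0566 = 0.44657 V
V = 4.021 - 0.44657 = 3.574 V

3.574 V


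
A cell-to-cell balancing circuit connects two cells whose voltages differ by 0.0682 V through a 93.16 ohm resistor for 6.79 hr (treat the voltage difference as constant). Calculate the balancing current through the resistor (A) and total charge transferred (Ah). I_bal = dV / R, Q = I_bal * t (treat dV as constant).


First, Ohm's law: I_bal = 0.0682 V / 93.16 ohm = 7.3207e-04 A
Then Q = I * t = 7.3207e-04 A * 6.79 hr = 0.004971 Ah

I=7.3207e-04 A, Q=0.004971 Ah


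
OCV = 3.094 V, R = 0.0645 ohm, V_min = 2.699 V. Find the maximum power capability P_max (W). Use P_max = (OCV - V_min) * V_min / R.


P_max = (OCV - V_min) * V_min / R = (3.094 - 2.699) * 2.699 / 0.0645 = 0.395 * 2.699 / 0.0645 = 16.53 W

16.53 W


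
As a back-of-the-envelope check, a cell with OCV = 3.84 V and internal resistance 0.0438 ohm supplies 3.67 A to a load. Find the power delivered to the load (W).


Step 1: V_terminal = OCV - I*R = 3.84 - 3.67 * 0.0438 = 3.6793 V
Step 2: P_out = V_terminal * I = 3.6793 * 3.67 = 13.50 W

13.50 W


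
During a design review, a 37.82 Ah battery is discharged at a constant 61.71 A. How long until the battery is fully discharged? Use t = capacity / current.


Runtime = 37.82 Ah / 61.71 A = 0.6129 hr

0.6129 hr


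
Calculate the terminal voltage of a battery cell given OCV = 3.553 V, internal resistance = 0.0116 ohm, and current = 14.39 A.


V = OCV - I*R = 3.553 - 14.39 * 0.0116 = 3.386 V

3.386 V


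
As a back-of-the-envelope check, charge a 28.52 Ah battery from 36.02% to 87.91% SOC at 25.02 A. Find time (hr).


Step 1: dSOC = 87.91% - 36.02% = 51.89%
Step 2: delta_Ah = 28.52 * 51.89 / 100 = 14.799 Ah
Step 3: t = 14.799 / 25.02 = 0.5915 hr

0.5915 hr


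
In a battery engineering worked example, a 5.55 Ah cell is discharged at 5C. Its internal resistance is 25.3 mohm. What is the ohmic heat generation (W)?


Convert: R = 25.3 mohm = 0.0253 ohm
Step 1: I = C_rate * capacity = 5 * 5.55 = 27.75 A
Step 2: Q = I^2 * R = 27.75^2 * 0.0253 = 770.06 * 0.0253 = 19.48 W

19.48 W


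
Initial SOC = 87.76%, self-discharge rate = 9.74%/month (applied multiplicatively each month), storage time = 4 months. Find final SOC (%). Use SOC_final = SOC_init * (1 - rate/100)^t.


decay = (1 - 9.74/100)^4 = 0.66371
SOC_final = 87.76 * 0.66371 = 58.25%

58.25%
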